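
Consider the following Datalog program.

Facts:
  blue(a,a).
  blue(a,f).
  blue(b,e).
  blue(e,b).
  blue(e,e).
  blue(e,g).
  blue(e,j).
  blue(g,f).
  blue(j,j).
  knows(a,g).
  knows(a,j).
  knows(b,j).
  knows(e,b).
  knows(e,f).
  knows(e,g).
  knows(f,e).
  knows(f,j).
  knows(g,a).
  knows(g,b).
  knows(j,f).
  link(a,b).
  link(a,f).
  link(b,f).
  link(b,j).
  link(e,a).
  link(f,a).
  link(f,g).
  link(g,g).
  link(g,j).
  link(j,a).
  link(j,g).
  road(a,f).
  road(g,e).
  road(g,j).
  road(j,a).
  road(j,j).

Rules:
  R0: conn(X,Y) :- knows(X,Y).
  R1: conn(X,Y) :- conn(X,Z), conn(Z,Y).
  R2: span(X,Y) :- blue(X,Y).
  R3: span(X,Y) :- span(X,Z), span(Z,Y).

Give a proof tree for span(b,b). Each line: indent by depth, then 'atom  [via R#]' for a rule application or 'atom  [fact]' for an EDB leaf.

round 1: derive span(a,a) via R2 from blue(a,a)
round 1: derive span(a,f) via R2 from blue(a,f)
round 1: derive span(b,e) via R2 from blue(b,e)
round 1: derive span(e,b) via R2 from blue(e,b)
round 1: derive span(e,e) via R2 from blue(e,e)
round 1: derive span(e,g) via R2 from blue(e,g)
round 1: derive span(e,j) via R2 from blue(e,j)
round 1: derive span(g,f) via R2 from blue(g,f)
round 1: derive span(j,j) via R2 from blue(j,j)
round 2: derive span(b,b) via R3 from span(b,e), span(e,b)
round 2: derive span(b,g) via R3 from span(b,e), span(e,g)
round 2: derive span(b,j) via R3 from span(b,e), span(e,j)
round 2: derive span(e,f) via R3 from span(e,g), span(g,f)
round 3: derive span(b,f) via R3 from span(b,e), span(e,f)

span(b,b)  [via R3]
  span(b,e)  [via R2]
    blue(b,e)  [fact]
  span(e,b)  [via R2]
    blue(e,b)  [fact]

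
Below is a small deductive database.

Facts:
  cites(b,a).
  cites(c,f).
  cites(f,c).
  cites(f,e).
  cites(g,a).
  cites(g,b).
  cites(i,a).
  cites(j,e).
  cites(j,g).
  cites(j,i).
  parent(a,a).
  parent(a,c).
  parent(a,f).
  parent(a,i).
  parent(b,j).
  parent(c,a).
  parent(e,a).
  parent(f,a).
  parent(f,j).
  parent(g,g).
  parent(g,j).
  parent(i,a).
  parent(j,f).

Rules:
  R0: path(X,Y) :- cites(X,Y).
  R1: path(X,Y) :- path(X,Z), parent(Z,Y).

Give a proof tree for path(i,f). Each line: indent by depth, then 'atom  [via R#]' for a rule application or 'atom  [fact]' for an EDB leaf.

round 1: derive path(b,a) via R0 from cites(b,a)
round 1: derive path(c,f) via R0 from cites(c,f)
round 1: derive path(f,c) via R0 from cites(f,c)
round 1: derive path(f,e) via R0 from cites(f,e)
round 1: derive path(g,a) via R0 from cites(g,a)
round 1: derive path(g,b) via R0 from cites(g,b)
round 1: derive path(i,a) via R0 from cites(i,a)
round 1: derive path(j,e) via R0 from cites(j,e)
round 1: derive path(j,g) via R0 from cites(j,g)
round 1: derive path(j,i) via R0 from cites(j,i)
round 2: derive path(b,c) via R1 from path(b,a), parent(a,c)
round 2: derive path(b,f) via R1 from path(b,a), parent(a,f)
round 2: derive path(b,i) via R1 from path(b,a), parent(a,i)
round 2: derive path(c,a) via R1 from path(c,f), parent(f,a)
round 2: derive path(c,j) via R1 from path(c,f), parent(f,j)
round 2: derive path(f,a) via R1 from path(f,c), parent(c,a)
round 2: derive path(g,c) via R1 from path(g,a), parent(a,c)
round 2: derive path(g,f) via R1 from path(g,a), parent(a,f)
round 2: derive path(g,i) via R1 from path(g,a), parent(a,i)
round 2: derive path(g,j) via R1 from path(g,b), parent(b,j)
round 2: derive path(i,c) via R1 from path(i,a), parent(a,c)
round 2: derive path(i,f) via R1 from path(i,a), parent(a,f)
round 2: derive path(i,i) via R1 from path(i,a), parent(a,i)
round 2: derive path(j,a) via R1 from path(j,e), parent(e,a)
round 2: derive path(j,j) via R1 from path(j,g), parent(g,j)
round 3: derive path(b,j) via R1 from path(b,f), parent(f,j)
round 3: derive path(c,c) via R1 from path(c,a), parent(a,c)
round 3: derive path(c,i) via R1 from path(c,a), parent(a,i)
round 3: derive path(f,f) via R1 from path(f,a), parent(a,f)
round 3: derive path(f,i) via R1 from path(f,a), parent(a,i)
round 3: derive path(i,j) via R1 from path(i,f), parent(f,j)
round 3: derive path(j,c) via R1 from path(j,a), parent(a,c)
round 3: derive path(j,f) via R1 from path(j,a), parent(a,f)
round 4: derive path(f,j) via R1 from path(f,f), parent(f,j)

path(i,f)  [via R1]
  path(i,a)  [via R0]
    cites(i,a)  [fact]
  parent(a,f)  [fact]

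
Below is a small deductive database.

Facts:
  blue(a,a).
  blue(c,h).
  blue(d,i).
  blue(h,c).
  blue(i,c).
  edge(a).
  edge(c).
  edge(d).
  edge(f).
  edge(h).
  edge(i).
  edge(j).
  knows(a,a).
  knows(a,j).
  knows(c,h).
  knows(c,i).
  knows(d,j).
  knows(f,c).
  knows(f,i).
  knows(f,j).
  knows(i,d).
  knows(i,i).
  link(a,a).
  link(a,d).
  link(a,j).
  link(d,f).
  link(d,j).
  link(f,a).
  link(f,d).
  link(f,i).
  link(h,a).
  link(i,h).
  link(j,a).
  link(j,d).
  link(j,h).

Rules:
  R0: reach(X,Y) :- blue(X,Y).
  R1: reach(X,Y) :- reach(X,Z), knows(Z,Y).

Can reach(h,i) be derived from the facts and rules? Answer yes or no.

round 1: derive reach(a,a) via R0 from blue(a,a)
round 1: derive reach(c,h) via R0 from blue(c,h)
round 1: derive reach(d,i) via R0 from blue(d,i)
round 1: derive reach(h,c) via R0 from blue(h,c)
round 1: derive reach(i,c) via R0 from blue(i,c)
round 2: derive reach(a,j) via R1 from reach(a,a), knows(a,j)
round 2: derive reach(d,d) via R1 from reach(d,i), knows(i,d)
round 2: derive reach(h,h) via R1 from reach(h,c), knows(c,h)
round 2: derive reach(h,i) via R1 from reach(h,c), knows(c,i)
round 2: derive reach(i,h) via R1 from reach(i,c), knows(c,h)
round 2: derive reach(i,i) via R1 from reach(i,c), knows(c,i)
round 3: derive reach(d,j) via R1 from reach(d,d), knows(d,j)
round 3: derive reach(h,d) via R1 from reach(h,i), knows(i,d)
round 3: derive reach(i,d) via R1 from reach(i,i), knows(i,d)
round 4: derive reach(h,j) via R1 from reach(h,d), knows(d,j)
round 4: derive reach(i,j) via R1 from reach(i,d), knows(d,j)

yes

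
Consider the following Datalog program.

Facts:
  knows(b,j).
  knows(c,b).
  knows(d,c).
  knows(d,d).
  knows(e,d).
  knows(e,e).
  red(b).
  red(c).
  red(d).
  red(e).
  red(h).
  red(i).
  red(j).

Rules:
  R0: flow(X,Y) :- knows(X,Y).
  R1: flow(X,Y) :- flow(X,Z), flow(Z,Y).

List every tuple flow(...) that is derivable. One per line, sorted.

round 1: derive flow(b,j) via R0 from knows(b,j)
round 1: derive flow(c,b) via R0 from knows(c,b)
round 1: derive flow(d,c) via R0 from knows(d,c)
round 1: derive flow(d,d) via R0 from knows(d,d)
round 1: derive flow(e,d) via R0 from knows(e,d)
round 1: derive flow(e,e) via R0 from knows(e,e)
round 2: derive flow(c,j) via R1 from flow(c,b), flow(b,j)
round 2: derive flow(d,b) via R1 from flow(d,c), flow(c,b)
round 2: derive flow(e,c) via R1 from flow(e,d), flow(d,c)
round 3: derive flow(d,j) via R1 from flow(d,b), flow(b,j)
round 3: derive flow(e,b) via R1 from flow(e,c), flow(c,b)
round 3: derive flow(e,j) via R1 from flow(e,c), flow(c,j)

flow(b,j)
flow(c,b)
flow(c,j)
flow(d,b)
flow(d,c)
flow(d,d)
flow(d,j)
flow(e,b)
flow(e,c)
flow(e,d)
flow(e,e)
flow(e,j)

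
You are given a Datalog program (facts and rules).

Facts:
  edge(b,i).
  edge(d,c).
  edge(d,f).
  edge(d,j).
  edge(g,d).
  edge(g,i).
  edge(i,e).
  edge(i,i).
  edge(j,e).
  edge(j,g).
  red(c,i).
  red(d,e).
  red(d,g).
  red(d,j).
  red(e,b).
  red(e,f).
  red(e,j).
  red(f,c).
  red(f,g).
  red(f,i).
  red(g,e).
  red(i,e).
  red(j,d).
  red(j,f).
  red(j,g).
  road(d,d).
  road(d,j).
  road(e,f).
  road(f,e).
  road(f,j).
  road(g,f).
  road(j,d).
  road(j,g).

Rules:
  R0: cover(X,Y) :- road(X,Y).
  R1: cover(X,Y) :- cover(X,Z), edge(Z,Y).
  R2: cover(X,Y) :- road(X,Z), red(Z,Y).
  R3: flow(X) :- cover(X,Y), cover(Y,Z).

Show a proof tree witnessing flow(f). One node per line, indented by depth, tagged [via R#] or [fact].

round 1: derive cover(d,d) via R0 from road(d,d)
round 1: derive cover(d,j) via R0 from road(d,j)
round 1: derive cover(e,f) via R0 from road(e,f)
round 1: derive cover(f,e) via R0 from road(f,e)
round 1: derive cover(f,j) via R0 from road(f,j)
round 1: derive cover(g,f) via R0 from road(g,f)
round 1: derive cover(j,d) via R0 from road(j,d)
round 1: derive cover(j,g) via R0 from road(j,g)
round 1: derive cover(d,e) via R2 from road(d,d), red(d,e)
round 1: derive cover(d,f) via R2 from road(d,j), red(j,f)
round 1: derive cover(d,g) via R2 from road(d,d), red(d,g)
round 1: derive cover(e,c) via R2 from road(e,f), red(f,c)
round 1: derive cover(e,g) via R2 from road(e,f), red(f,g)
round 1: derive cover(e,i) via R2 from road(e,f), red(f,i)
round 1: derive cover(f,b) via R2 from road(f,e), red(e,b)
round 1: derive cover(f,d) via R2 from road(f,j), red(j,d)
round 1: derive cover(f,f) via R2 from road(f,e), red(e,f)
round 1: derive cover(f,g) via R2 from road(f,j), red(j,g)
round 1: derive cover(g,c) via R2 from road(g,f), red(f,c)
round 1: derive cover(g,g) via R2 from road(g,f), red(f,g)
round 1: derive cover(g,i) via R2 from road(g,f), red(f,i)
round 1: derive cover(j,e) via R2 from road(j,d), red(d,e)
round 1: derive cover(j,j) via R2 from road(j,d), red(d,j)
round 2: derive cover(d,c) via R1 from cover(d,d), edge(d,c)
round 2: derive cover(d,i) via R1 from cover(d,g), edge(g,i)
round 2: derive cover(e,d) via R1 from cover(e,g), edge(g,d)
round 2: derive cover(e,e) via R1 from cover(e,i), edge(i,e)
round 2: derive cover(f,c) via R1 from cover(f,d), edge(d,c)
round 2: derive cover(f,i) via R1 from cover(f,b), edge(b,i)
round 2: derive cover(g,d) via R1 from cover(g,g), edge(g,d)
round 2: derive cover(g,e) via R1 from cover(g,i), edge(i,e)
round 2: derive cover(j,c) via R1 from cover(j,d), edge(d,c)
round 2: derive cover(j,f) via R1 from cover(j,d), edge(d,f)
round 2: derive cover(j,i) via R1 from cover(j,g), edge(g,i)
round 2: derive flow(d) via R3 from cover(d,d), cover(d,d)
round 2: derive flow(e) via R3 from cover(e,f), cover(f,b)
round 2: derive flow(f) via R3 from cover(f,d), cover(d,d)
round 2: derive flow(g) via R3 from cover(g,f), cover(f,b)
round 2: derive flow(j) via R3 from cover(j,d), cover(d,d)
round 3: derive cover(e,j) via R1 from cover(e,d), edge(d,j)
round 3: derive cover(g,j) via R1 from cover(g,d), edge(d,j)

flow(f)  [via R3]
  cover(f,d)  [via R2]
    road(f,j)  [fact]
    red(j,d)  [fact]
  cover(d,d)  [via R0]
    road(d,d)  [fact]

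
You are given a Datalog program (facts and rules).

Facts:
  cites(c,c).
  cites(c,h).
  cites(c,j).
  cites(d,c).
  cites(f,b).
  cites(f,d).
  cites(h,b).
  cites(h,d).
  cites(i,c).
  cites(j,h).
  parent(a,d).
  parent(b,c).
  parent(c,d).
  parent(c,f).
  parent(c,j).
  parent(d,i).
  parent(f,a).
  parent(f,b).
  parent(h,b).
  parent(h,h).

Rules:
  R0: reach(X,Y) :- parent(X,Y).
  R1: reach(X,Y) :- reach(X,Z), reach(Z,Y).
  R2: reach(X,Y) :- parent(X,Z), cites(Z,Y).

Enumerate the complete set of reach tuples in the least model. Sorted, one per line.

round 1: derive reach(a,d) via R0 from parent(a,d)
round 1: derive reach(b,c) via R0 from parent(b,c)
round 1: derive reach(c,d) via R0 from parent(c,d)
round 1: derive reach(c,f) via R0 from parent(c,f)
round 1: derive reach(c,j) via R0 from parent(c,j)
round 1: derive reach(d,i) via R0 from parent(d,i)
round 1: derive reach(f,a) via R0 from parent(f,a)
round 1: derive reach(f,b) via R0 from parent(f,b)
round 1: derive reach(h,b) via R0 from parent(h,b)
round 1: derive reach(h,h) via R0 from parent(h,h)
round 1: derive reach(a,c) via R2 from parent(a,d), cites(d,c)
round 1: derive reach(b,h) via R2 from parent(b,c), cites(c,h)
round 1: derive reach(b,j) via R2 from parent(b,c), cites(c,j)
round 1: derive reach(c,b) via R2 from parent(c,f), cites(f,b)
round 1: derive reach(c,c) via R2 from parent(c,d), cites(d,c)
round 1: derive reach(c,h) via R2 from parent(c,j), cites(j,h)
round 1: derive reach(d,c) via R2 from parent(d,i), cites(i,c)
round 1: derive reach(h,d) via R2 from parent(h,h), cites(h,d)
round 2: derive reach(a,b) via R1 from reach(a,c), reach(c,b)
round 2: derive reach(a,f) via R1 from reach(a,c), reach(c,f)
round 2: derive reach(a,h) via R1 from reach(a,c), reach(c,h)
round 2: derive reach(a,i) via R1 from reach(a,d), reach(d,i)
round 2: derive reach(a,j) via R1 from reach(a,c), reach(c,j)
round 2: derive reach(b,b) via R1 from reach(b,c), reach(c,b)
round 2: derive reach(b,d) via R1 from reach(b,c), reach(c,d)
round 2: derive reach(b,f) via R1 from reach(b,c), reach(c,f)
round 2: derive reach(c,a) via R1 from reach(c,f), reach(f,a)
round 2: derive reach(c,i) via R1 from reach(c,d), reach(d,i)
round 2: derive reach(d,b) via R1 from reach(d,c), reach(c,b)
round 2: derive reach(d,d) via R1 from reach(d,c), reach(c,d)
round 2: derive reach(d,f) via R1 from reach(d,c), reach(c,f)
round 2: derive reach(d,h) via R1 from reach(d,c), reach(c,h)
round 2: derive reach(d,j) via R1 from reach(d,c), reach(c,j)
round 2: derive reach(f,c) via R1 from reach(f,a), reach(a,c)
round 2: derive reach(f,d) via R1 from reach(f,a), reach(a,d)
round 2: derive reach(f,h) via R1 from reach(f,b), reach(b,h)
round 2: derive reach(f,j) via R1 from reach(f,b), reach(b,j)
round 2: derive reach(h,c) via R1 from reach(h,b), reach(b,c)
round 2: derive reach(h,i) via R1 from reach(h,d), reach(d,i)
round 2: derive reach(h,j) via R1 from reach(h,b), reach(b,j)
round 3: derive reach(a,a) via R1 from reach(a,c), reach(c,a)
round 3: derive reach(b,a) via R1 from reach(b,c), reach(c,a)
round 3: derive reach(b,i) via R1 from reach(b,c), reach(c,i)
round 3: derive reach(d,a) via R1 from reach(d,c), reach(c,a)
round 3: derive reach(f,f) via R1 from reach(f,a), reach(a,f)
round 3: derive reach(f,i) via R1 from reach(f,a), reach(a,i)
round 3: derive reach(h,a) via R1 from reach(h,c), reach(c,a)
round 3: derive reach(h,f) via R1 from reach(h,b), reach(b,f)

reach(a,a)
reach(a,b)
reach(a,c)
reach(a,d)
reach(a,f)
reach(a,h)
reach(a,i)
reach(a,j)
reach(b,a)
reach(b,b)
reach(b,c)
reach(b,d)
reach(b,f)
reach(b,h)
reach(b,i)
reach(b,j)
reach(c,a)
reach(c,b)
reach(c,c)
reach(c,d)
reach(c,f)
reach(c,h)
reach(c,i)
reach(c,j)
reach(d,a)
reach(d,b)
reach(d,c)
reach(d,d)
reach(d,f)
reach(d,h)
reach(d,i)
reach(d,j)
reach(f,a)
reach(f,b)
reach(f,c)
reach(f,d)
reach(f,f)
reach(f,h)
reach(f,i)
reach(f,j)
reach(h,a)
reach(h,b)
reach(h,c)
reach(h,d)
reach(h,f)
reach(h,h)
reach(h,i)
reach(h,j)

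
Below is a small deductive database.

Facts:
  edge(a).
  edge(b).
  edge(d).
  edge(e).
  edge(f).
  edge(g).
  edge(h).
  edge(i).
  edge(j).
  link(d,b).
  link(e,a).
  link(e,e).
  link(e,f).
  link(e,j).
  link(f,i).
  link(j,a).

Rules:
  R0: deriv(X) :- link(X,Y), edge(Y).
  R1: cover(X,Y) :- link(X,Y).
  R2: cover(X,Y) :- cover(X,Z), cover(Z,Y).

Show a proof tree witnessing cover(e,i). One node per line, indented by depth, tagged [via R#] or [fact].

cover(e,i)  [via R2]
  cover(e,f)  [via R1]
    link(e,f)  [fact]
  cover(f,i)  [via R1]
    link(f,i)  [fact]

round 1: derive cover(d,b) via R1 from link(d,b)
round 1: derive cover(e,a) via R1 from link(e,a)
round 1: derive cover(e,e) via R1 from link(e,e)
round 1: derive cover(e,f) via R1 from link(e,f)
round 1: derive cover(e,j) via R1 from link(e,j)
round 1: derive cover(f,i) via R1 from link(f,i)
round 1: derive cover(j,a) via R1 from link(j,a)
round 2: derive cover(e,i) via R2 from cover(e,f), cover(f,i)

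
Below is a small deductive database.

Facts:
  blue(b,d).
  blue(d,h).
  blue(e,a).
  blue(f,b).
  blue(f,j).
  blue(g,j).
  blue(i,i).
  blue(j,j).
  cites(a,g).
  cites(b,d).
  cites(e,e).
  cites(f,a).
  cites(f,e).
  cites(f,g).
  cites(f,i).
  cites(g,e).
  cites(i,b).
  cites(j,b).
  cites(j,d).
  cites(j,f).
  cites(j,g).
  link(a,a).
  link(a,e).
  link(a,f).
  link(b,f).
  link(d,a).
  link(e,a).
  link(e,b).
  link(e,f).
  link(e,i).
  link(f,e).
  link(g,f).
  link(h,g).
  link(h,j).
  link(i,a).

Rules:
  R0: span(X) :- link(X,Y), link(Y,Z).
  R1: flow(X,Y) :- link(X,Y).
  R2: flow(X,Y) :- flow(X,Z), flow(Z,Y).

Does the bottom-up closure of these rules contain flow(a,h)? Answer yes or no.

round 1: derive flow(a,a) via R1 from link(a,a)
round 1: derive flow(a,e) via R1 from link(a,e)
round 1: derive flow(a,f) via R1 from link(a,f)
round 1: derive flow(b,f) via R1 from link(b,f)
round 1: derive flow(d,a) via R1 from link(d,a)
round 1: derive flow(e,a) via R1 from link(e,a)
round 1: derive flow(e,b) via R1 from link(e,b)
round 1: derive flow(e,f) via R1 from link(e,f)
round 1: derive flow(e,i) via R1 from link(e,i)
round 1: derive flow(f,e) via R1 from link(f,e)
round 1: derive flow(g,f) via R1 from link(g,f)
round 1: derive flow(h,g) via R1 from link(h,g)
round 1: derive flow(h,j) via R1 from link(h,j)
round 1: derive flow(i,a) via R1 from link(i,a)
round 2: derive flow(a,b) via R2 from flow(a,e), flow(e,b)
round 2: derive flow(a,i) via R2 from flow(a,e), flow(e,i)
round 2: derive flow(b,e) via R2 from flow(b,f), flow(f,e)
round 2: derive flow(d,e) via R2 from flow(d,a), flow(a,e)
round 2: derive flow(d,f) via R2 from flow(d,a), flow(a,f)
round 2: derive flow(e,e) via R2 from flow(e,a), flow(a,e)
round 2: derive flow(f,a) via R2 from flow(f,e), flow(e,a)
round 2: derive flow(f,b) via R2 from flow(f,e), flow(e,b)
round 2: derive flow(f,f) via R2 from flow(f,e), flow(e,f)
round 2: derive flow(f,i) via R2 from flow(f,e), flow(e,i)
round 2: derive flow(g,e) via R2 from flow(g,f), flow(f,e)
round 2: derive flow(h,f) via R2 from flow(h,g), flow(g,f)
round 2: derive flow(i,e) via R2 from flow(i,a), flow(a,e)
round 2: derive flow(i,f) via R2 from flow(i,a), flow(a,f)
round 3: derive flow(b,a) via R2 from flow(b,e), flow(e,a)
round 3: derive flow(b,b) via R2 from flow(b,e), flow(e,b)
round 3: derive flow(b,i) via R2 from flow(b,e), flow(e,i)
round 3: derive flow(d,b) via R2 from flow(d,a), flow(a,b)
round 3: derive flow(d,i) via R2 from flow(d,a), flow(a,i)
round 3: derive flow(g,a) via R2 from flow(g,e), flow(e,a)
round 3: derive flow(g,b) via R2 from flow(g,e), flow(e,b)
round 3: derive flow(g,i) via R2 from flow(g,e), flow(e,i)
round 3: derive flow(h,a) via R2 from flow(h,f), flow(f,a)
round 3: derive flow(h,b) via R2 from flow(h,f), flow(f,b)
round 3: derive flow(h,e) via R2 from flow(h,f), flow(f,e)
round 3: derive flow(h,i) via R2 from flow(h,f), flow(f,i)
round 3: derive flow(i,b) via R2 from flow(i,a), flow(a,b)
round 3: derive flow(i,i) via R2 from flow(i,a), flow(a,i)

no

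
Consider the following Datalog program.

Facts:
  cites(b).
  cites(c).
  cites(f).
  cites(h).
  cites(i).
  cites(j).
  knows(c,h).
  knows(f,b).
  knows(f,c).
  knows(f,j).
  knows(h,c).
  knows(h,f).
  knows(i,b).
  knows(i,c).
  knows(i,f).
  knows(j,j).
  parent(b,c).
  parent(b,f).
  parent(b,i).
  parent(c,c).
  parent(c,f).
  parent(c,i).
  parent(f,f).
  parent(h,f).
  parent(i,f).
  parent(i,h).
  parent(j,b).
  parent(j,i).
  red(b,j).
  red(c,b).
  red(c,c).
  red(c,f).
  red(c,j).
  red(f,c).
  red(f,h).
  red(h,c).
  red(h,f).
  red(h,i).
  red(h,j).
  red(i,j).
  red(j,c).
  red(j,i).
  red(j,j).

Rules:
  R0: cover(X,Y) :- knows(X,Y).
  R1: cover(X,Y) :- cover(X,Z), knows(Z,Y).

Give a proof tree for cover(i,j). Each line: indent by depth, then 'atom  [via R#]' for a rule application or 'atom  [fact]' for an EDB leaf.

round 1: derive cover(c,h) via R0 from knows(c,h)
round 1: derive cover(f,b) via R0 from knows(f,b)
round 1: derive cover(f,c) via R0 from knows(f,c)
round 1: derive cover(f,j) via R0 from knows(f,j)
round 1: derive cover(h,c) via R0 from knows(h,c)
round 1: derive cover(h,f) via R0 from knows(h,f)
round 1: derive cover(i,b) via R0 from knows(i,b)
round 1: derive cover(i,c) via R0 from knows(i,c)
round 1: derive cover(i,f) via R0 from knows(i,f)
round 1: derive cover(j,j) via R0 from knows(j,j)
round 2: derive cover(c,c) via R1 from cover(c,h), knows(h,c)
round 2: derive cover(c,f) via R1 from cover(c,h), knows(h,f)
round 2: derive cover(f,h) via R1 from cover(f,c), knows(c,h)
round 2: derive cover(h,b) via R1 from cover(h,f), knows(f,b)
round 2: derive cover(h,h) via R1 from cover(h,c), knows(c,h)
round 2: derive cover(h,j) via R1 from cover(h,f), knows(f,j)
round 2: derive cover(i,h) via R1 from cover(i,c), knows(c,h)
round 2: derive cover(i,j) via R1 from cover(i,f), knows(f,j)
round 3: derive cover(c,b) via R1 from cover(c,f), knows(f,b)
round 3: derive cover(c,j) via R1 from cover(c,f), knows(f,j)
round 3: derive cover(f,f) via R1 from cover(f,h), knows(h,f)

cover(i,j)  [via R1]
  cover(i,f)  [via R0]
    knows(i,f)  [fact]
  knows(f,j)  [fact]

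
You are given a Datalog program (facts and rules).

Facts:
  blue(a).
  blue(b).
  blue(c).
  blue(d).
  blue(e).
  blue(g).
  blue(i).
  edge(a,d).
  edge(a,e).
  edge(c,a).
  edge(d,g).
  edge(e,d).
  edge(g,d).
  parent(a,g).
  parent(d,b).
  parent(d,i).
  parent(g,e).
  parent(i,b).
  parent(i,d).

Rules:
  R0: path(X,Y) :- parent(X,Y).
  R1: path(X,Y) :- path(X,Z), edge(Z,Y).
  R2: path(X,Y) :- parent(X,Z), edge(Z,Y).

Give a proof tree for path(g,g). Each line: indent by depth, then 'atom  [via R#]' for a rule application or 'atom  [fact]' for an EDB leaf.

round 1: derive path(a,g) via R0 from parent(a,g)
round 1: derive path(d,b) via R0 from parent(d,b)
round 1: derive path(d,i) via R0 from parent(d,i)
round 1: derive path(g,e) via R0 from parent(g,e)
round 1: derive path(i,b) via R0 from parent(i,b)
round 1: derive path(i,d) via R0 from parent(i,d)
round 1: derive path(a,d) via R2 from parent(a,g), edge(g,d)
round 1: derive path(g,d) via R2 from parent(g,e), edge(e,d)
round 1: derive path(i,g) via R2 from parent(i,d), edge(d,g)
round 2: derive path(g,g) via R1 from path(g,d), edge(d,g)

path(g,g)  [via R1]
  path(g,d)  [via R2]
    parent(g,e)  [fact]
    edge(e,d)  [fact]
  edge(d,g)  [fact]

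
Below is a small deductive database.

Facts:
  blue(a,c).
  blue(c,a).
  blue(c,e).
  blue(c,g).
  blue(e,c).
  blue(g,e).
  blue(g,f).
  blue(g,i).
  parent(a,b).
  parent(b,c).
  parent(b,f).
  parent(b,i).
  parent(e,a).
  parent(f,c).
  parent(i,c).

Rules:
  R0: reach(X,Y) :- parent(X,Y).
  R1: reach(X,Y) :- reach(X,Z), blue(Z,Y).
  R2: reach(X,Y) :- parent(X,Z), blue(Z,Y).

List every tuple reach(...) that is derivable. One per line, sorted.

reach(a,b)
reach(b,a)
reach(b,c)
reach(b,e)
reach(b,f)
reach(b,g)
reach(b,i)
reach(e,a)
reach(e,c)
reach(e,e)
reach(e,f)
reach(e,g)
reach(e,i)
reach(f,a)
reach(f,c)
reach(f,e)
reach(f,f)
reach(f,g)
reach(f,i)
reach(i,a)
reach(i,c)
reach(i,e)
reach(i,f)
reach(i,g)
reach(i,i)

round 1: derive reach(a,b) via R0 from parent(a,b)
round 1: derive reach(b,c) via R0 from parent(b,c)
round 1: derive reach(b,f) via R0 from parent(b,f)
round 1: derive reach(b,i) via R0 from parent(b,i)
round 1: derive reach(e,a) via R0 from parent(e,a)
round 1: derive reach(f,c) via R0 from parent(f,c)
round 1: derive reach(i,c) via R0 from parent(i,c)
round 1: derive reach(b,a) via R2 from parent(b,c), blue(c,a)
round 1: derive reach(b,e) via R2 from parent(b,c), blue(c,e)
round 1: derive reach(b,g) via R2 from parent(b,c), blue(c,g)
round 1: derive reach(e,c) via R2 from parent(e,a), blue(a,c)
round 1: derive reach(f,a) via R2 from parent(f,c), blue(c,a)
round 1: derive reach(f,e) via R2 from parent(f,c), blue(c,e)
round 1: derive reach(f,g) via R2 from parent(f,c), blue(c,g)
round 1: derive reach(i,a) via R2 from parent(i,c), blue(c,a)
round 1: derive reach(i,e) via R2 from parent(i,c), blue(c,e)
round 1: derive reach(i,g) via R2 from parent(i,c), blue(c,g)
round 2: derive reach(e,e) via R1 from reach(e,c), blue(c,e)
round 2: derive reach(e,g) via R1 from reach(e,c), blue(c,g)
round 2: derive reach(f,f) via R1 from reach(f,g), blue(g,f)
round 2: derive reach(f,i) via R1 from reach(f,g), blue(g,i)
round 2: derive reach(i,f) via R1 from reach(i,g), blue(g,f)
round 2: derive reach(i,i) via R1 from reach(i,g), blue(g,i)
round 3: derive reach(e,f) via R1 from reach(e,g), blue(g,f)
round 3: derive reach(e,i) via R1 from reach(e,g), blue(g,i)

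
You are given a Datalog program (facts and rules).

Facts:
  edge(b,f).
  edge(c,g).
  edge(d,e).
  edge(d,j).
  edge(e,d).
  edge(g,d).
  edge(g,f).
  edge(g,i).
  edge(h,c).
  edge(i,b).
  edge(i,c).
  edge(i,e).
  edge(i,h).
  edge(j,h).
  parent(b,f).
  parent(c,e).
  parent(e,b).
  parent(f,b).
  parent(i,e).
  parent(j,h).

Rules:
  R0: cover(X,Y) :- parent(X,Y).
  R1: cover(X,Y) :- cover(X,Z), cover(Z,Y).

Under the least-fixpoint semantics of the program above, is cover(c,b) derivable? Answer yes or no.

round 1: derive cover(b,f) via R0 from parent(b,f)
round 1: derive cover(c,e) via R0 from parent(c,e)
round 1: derive cover(e,b) via R0 from parent(e,b)
round 1: derive cover(f,b) via R0 from parent(f,b)
round 1: derive cover(i,e) via R0 from parent(i,e)
round 1: derive cover(j,h) via R0 from parent(j,h)
round 2: derive cover(b,b) via R1 from cover(b,f), cover(f,b)
round 2: derive cover(c,b) via R1 from cover(c,e), cover(e,b)
round 2: derive cover(e,f) via R1 from cover(e,b), cover(b,f)
round 2: derive cover(f,f) via R1 from cover(f,b), cover(b,f)
round 2: derive cover(i,b) via R1 from cover(i,e), cover(e,b)
round 3: derive cover(c,f) via R1 from cover(c,b), cover(b,f)
round 3: derive cover(i,f) via R1 from cover(i,b), cover(b,f)

yes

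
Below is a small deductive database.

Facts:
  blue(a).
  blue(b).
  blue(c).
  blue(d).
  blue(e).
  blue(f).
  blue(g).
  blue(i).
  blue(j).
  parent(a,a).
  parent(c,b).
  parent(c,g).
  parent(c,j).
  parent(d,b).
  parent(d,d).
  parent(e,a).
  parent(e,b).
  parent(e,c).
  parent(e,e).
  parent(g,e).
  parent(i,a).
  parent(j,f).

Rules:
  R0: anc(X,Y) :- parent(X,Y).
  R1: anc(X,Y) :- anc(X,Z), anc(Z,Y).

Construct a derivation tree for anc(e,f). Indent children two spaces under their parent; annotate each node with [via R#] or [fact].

anc(e,f)  [via R1]
  anc(e,c)  [via R0]
    parent(e,c)  [fact]
  anc(c,f)  [via R1]
    anc(c,j)  [via R0]
      parent(c,j)  [fact]
    anc(j,f)  [via R0]
      parent(j,f)  [fact]

round 1: derive anc(a,a) via R0 from parent(a,a)
round 1: derive anc(c,b) via R0 from parent(c,b)
round 1: derive anc(c,g) via R0 from parent(c,g)
round 1: derive anc(c,j) via R0 from parent(c,j)
round 1: derive anc(d,b) via R0 from parent(d,b)
round 1: derive anc(d,d) via R0 from parent(d,d)
round 1: derive anc(e,a) via R0 from parent(e,a)
round 1: derive anc(e,b) via R0 from parent(e,b)
round 1: derive anc(e,c) via R0 from parent(e,c)
round 1: derive anc(e,e) via R0 from parent(e,e)
round 1: derive anc(g,e) via R0 from parent(g,e)
round 1: derive anc(i,a) via R0 from parent(i,a)
round 1: derive anc(j,f) via R0 from parent(j,f)
round 2: derive anc(c,e) via R1 from anc(c,g), anc(g,e)
round 2: derive anc(c,f) via R1 from anc(c,j), anc(j,f)
round 2: derive anc(e,g) via R1 from anc(e,c), anc(c,g)
round 2: derive anc(e,j) via R1 from anc(e,c), anc(c,j)
round 2: derive anc(g,a) via R1 from anc(g,e), anc(e,a)
round 2: derive anc(g,b) via R1 from anc(g,e), anc(e,b)
round 2: derive anc(g,c) via R1 from anc(g,e), anc(e,c)
round 3: derive anc(c,a) via R1 from anc(c,e), anc(e,a)
round 3: derive anc(c,c) via R1 from anc(c,e), anc(e,c)
round 3: derive anc(e,f) via R1 from anc(e,c), anc(c,f)
round 3: derive anc(g,f) via R1 from anc(g,c), anc(c,f)
round 3: derive anc(g,g) via R1 from anc(g,c), anc(c,g)
round 3: derive anc(g,j) via R1 from anc(g,c), anc(c,j)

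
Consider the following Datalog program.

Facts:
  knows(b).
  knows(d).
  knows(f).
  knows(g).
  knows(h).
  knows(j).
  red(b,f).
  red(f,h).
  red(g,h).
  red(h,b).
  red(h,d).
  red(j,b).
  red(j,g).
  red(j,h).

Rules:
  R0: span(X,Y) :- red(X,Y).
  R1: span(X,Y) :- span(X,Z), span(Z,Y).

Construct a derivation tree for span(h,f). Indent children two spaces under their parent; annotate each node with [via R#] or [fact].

round 1: derive span(b,f) via R0 from red(b,f)
round 1: derive span(f,h) via R0 from red(f,h)
round 1: derive span(g,h) via R0 from red(g,h)
round 1: derive span(h,b) via R0 from red(h,b)
round 1: derive span(h,d) via R0 from red(h,d)
round 1: derive span(j,b) via R0 from red(j,b)
round 1: derive span(j,g) via R0 from red(j,g)
round 1: derive span(j,h) via R0 from red(j,h)
round 2: derive span(b,h) via R1 from span(b,f), span(f,h)
round 2: derive span(f,b) via R1 from span(f,h), span(h,b)
round 2: derive span(f,d) via R1 from span(f,h), span(h,d)
round 2: derive span(g,b) via R1 from span(g,h), span(h,b)
round 2: derive span(g,d) via R1 from span(g,h), span(h,d)
round 2: derive span(h,f) via R1 from span(h,b), span(b,f)
round 2: derive span(j,d) via R1 from span(j,h), span(h,d)
round 2: derive span(j,f) via R1 from span(j,b), span(b,f)
round 3: derive span(b,b) via R1 from span(b,f), span(f,b)
round 3: derive span(b,d) via R1 from span(b,f), span(f,d)
round 3: derive span(f,f) via R1 from span(f,b), span(b,f)
round 3: derive span(g,f) via R1 from span(g,b), span(b,f)
round 3: derive span(h,h) via R1 from span(h,b), span(b,h)

span(h,f)  [via R1]
  span(h,b)  [via R0]
    red(h,b)  [fact]
  span(b,f)  [via R0]
    red(b,f)  [fact]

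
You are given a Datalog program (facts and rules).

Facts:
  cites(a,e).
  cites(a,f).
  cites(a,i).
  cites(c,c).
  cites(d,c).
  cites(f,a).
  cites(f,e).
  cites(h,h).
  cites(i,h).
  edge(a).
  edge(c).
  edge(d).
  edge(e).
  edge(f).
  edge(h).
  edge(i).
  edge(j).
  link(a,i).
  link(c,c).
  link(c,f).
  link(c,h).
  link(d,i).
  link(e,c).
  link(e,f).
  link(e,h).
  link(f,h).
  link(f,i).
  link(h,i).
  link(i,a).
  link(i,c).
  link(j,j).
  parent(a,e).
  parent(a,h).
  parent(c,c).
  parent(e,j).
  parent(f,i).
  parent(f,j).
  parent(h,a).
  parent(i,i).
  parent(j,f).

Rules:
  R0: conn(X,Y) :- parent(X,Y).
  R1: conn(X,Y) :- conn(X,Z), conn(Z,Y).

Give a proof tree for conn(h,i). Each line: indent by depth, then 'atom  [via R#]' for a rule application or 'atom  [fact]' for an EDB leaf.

conn(h,i)  [via R1]
  conn(h,a)  [via R0]
    parent(h,a)  [fact]
  conn(a,i)  [via R1]
    conn(a,j)  [via R1]
      conn(a,e)  [via R0]
        parent(a,e)  [fact]
      conn(e,j)  [via R0]
        parent(e,j)  [fact]
    conn(j,i)  [via R1]
      conn(j,f)  [via R0]
        parent(j,f)  [fact]
      conn(f,i)  [via R0]
        parent(f,i)  [fact]

round 1: derive conn(a,e) via R0 from parent(a,e)
round 1: derive conn(a,h) via R0 from parent(a,h)
round 1: derive conn(c,c) via R0 from parent(c,c)
round 1: derive conn(e,j) via R0 from parent(e,j)
round 1: derive conn(f,i) via R0 from parent(f,i)
round 1: derive conn(f,j) via R0 from parent(f,j)
round 1: derive conn(h,a) via R0 from parent(h,a)
round 1: derive conn(i,i) via R0 from parent(i,i)
round 1: derive conn(j,f) via R0 from parent(j,f)
round 2: derive conn(a,a) via R1 from conn(a,h), conn(h,a)
round 2: derive conn(a,j) via R1 from conn(a,e), conn(e,j)
round 2: derive conn(e,f) via R1 from conn(e,j), conn(j,f)
round 2: derive conn(f,f) via R1 from conn(f,j), conn(j,f)
round 2: derive conn(h,e) via R1 from conn(h,a), conn(a,e)
round 2: derive conn(h,h) via R1 from conn(h,a), conn(a,h)
round 2: derive conn(j,i) via R1 from conn(j,f), conn(f,i)
round 2: derive conn(j,j) via R1 from conn(j,f), conn(f,j)
round 3: derive conn(a,f) via R1 from conn(a,e), conn(e,f)
round 3: derive conn(a,i) via R1 from conn(a,j), conn(j,i)
round 3: derive conn(e,i) via R1 from conn(e,f), conn(f,i)
round 3: derive conn(h,f) via R1 from conn(h,e), conn(e,f)
round 3: derive conn(h,j) via R1 from conn(h,a), conn(a,j)
round 4: derive conn(h,i) via R1 from conn(h,a), conn(a,i)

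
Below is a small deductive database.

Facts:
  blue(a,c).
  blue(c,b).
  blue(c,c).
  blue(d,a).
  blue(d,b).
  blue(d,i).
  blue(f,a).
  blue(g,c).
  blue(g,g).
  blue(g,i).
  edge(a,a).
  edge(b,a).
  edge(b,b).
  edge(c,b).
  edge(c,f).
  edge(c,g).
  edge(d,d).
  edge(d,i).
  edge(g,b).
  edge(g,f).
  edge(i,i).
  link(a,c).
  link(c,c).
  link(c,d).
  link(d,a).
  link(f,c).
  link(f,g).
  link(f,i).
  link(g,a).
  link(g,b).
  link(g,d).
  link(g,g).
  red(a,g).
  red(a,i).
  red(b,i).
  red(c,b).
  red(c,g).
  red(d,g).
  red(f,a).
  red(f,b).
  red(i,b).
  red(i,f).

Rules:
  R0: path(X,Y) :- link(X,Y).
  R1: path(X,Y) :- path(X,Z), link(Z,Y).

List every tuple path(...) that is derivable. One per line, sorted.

path(a,a)
path(a,c)
path(a,d)
path(c,a)
path(c,c)
path(c,d)
path(d,a)
path(d,c)
path(d,d)
path(f,a)
path(f,b)
path(f,c)
path(f,d)
path(f,g)
path(f,i)
path(g,a)
path(g,b)
path(g,c)
path(g,d)
path(g,g)

round 1: derive path(a,c) via R0 from link(a,c)
round 1: derive path(c,c) via R0 from link(c,c)
round 1: derive path(c,d) via R0 from link(c,d)
round 1: derive path(d,a) via R0 from link(d,a)
round 1: derive path(f,c) via R0 from link(f,c)
round 1: derive path(f,g) via R0 from link(f,g)
round 1: derive path(f,i) via R0 from link(f,i)
round 1: derive path(g,a) via R0 from link(g,a)
round 1: derive path(g,b) via R0 from link(g,b)
round 1: derive path(g,d) via R0 from link(g,d)
round 1: derive path(g,g) via R0 from link(g,g)
round 2: derive path(a,d) via R1 from path(a,c), link(c,d)
round 2: derive path(c,a) via R1 from path(c,d), link(d,a)
round 2: derive path(d,c) via R1 from path(d,a), link(a,c)
round 2: derive path(f,a) via R1 from path(f,g), link(g,a)
round 2: derive path(f,b) via R1 from path(f,g), link(g,b)
round 2: derive path(f,d) via R1 from path(f,c), link(c,d)
round 2: derive path(g,c) via R1 from path(g,a), link(a,c)
round 3: derive path(a,a) via R1 from path(a,d), link(d,a)
round 3: derive path(d,d) via R1 from path(d,c), link(c,d)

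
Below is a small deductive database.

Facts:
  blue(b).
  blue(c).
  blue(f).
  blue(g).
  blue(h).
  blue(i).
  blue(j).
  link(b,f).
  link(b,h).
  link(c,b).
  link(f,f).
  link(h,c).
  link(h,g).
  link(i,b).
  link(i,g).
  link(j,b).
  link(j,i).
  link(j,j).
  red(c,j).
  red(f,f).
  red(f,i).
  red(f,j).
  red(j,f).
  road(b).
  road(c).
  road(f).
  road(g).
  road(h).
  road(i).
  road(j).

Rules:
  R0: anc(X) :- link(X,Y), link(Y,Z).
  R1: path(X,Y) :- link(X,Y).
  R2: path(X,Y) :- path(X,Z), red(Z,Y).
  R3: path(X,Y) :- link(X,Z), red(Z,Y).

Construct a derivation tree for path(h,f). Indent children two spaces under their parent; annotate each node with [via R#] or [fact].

round 1: derive path(b,f) via R1 from link(b,f)
round 1: derive path(b,h) via R1 from link(b,h)
round 1: derive path(c,b) via R1 from link(c,b)
round 1: derive path(f,f) via R1 from link(f,f)
round 1: derive path(h,c) via R1 from link(h,c)
round 1: derive path(h,g) via R1 from link(h,g)
round 1: derive path(i,b) via R1 from link(i,b)
round 1: derive path(i,g) via R1 from link(i,g)
round 1: derive path(j,b) via R1 from link(j,b)
round 1: derive path(j,i) via R1 from link(j,i)
round 1: derive path(j,j) via R1 from link(j,j)
round 1: derive path(b,i) via R3 from link(b,f), red(f,i)
round 1: derive path(b,j) via R3 from link(b,f), red(f,j)
round 1: derive path(f,i) via R3 from link(f,f), red(f,i)
round 1: derive path(f,j) via R3 from link(f,f), red(f,j)
round 1: derive path(h,j) via R3 from link(h,c), red(c,j)
round 1: derive path(j,f) via R3 from link(j,j), red(j,f)
round 2: derive path(h,f) via R2 from path(h,j), red(j,f)
round 3: derive path(h,i) via R2 from path(h,f), red(f,i)

path(h,f)  [via R2]
  path(h,j)  [via R3]
    link(h,c)  [fact]
    red(c,j)  [fact]
  red(j,f)  [fact]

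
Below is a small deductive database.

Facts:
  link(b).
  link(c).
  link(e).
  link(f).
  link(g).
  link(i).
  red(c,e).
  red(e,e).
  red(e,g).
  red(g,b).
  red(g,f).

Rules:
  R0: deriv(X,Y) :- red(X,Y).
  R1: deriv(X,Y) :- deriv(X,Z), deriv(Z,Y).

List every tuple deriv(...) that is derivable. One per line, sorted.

round 1: derive deriv(c,e) via R0 from red(c,e)
round 1: derive deriv(e,e) via R0 from red(e,e)
round 1: derive deriv(e,g) via R0 from red(e,g)
round 1: derive deriv(g,b) via R0 from red(g,b)
round 1: derive deriv(g,f) via R0 from red(g,f)
round 2: derive deriv(c,g) via R1 from deriv(c,e), deriv(e,g)
round 2: derive deriv(e,b) via R1 from deriv(e,g), deriv(g,b)
round 2: derive deriv(e,f) via R1 from deriv(e,g), deriv(g,f)
round 3: derive deriv(c,b) via R1 from deriv(c,e), deriv(e,b)
round 3: derive deriv(c,f) via R1 from deriv(c,e), deriv(e,f)

deriv(c,b)
deriv(c,e)
deriv(c,f)
deriv(c,g)
deriv(e,b)
deriv(e,e)
deriv(e,f)
deriv(e,g)
deriv(g,b)
deriv(g,f)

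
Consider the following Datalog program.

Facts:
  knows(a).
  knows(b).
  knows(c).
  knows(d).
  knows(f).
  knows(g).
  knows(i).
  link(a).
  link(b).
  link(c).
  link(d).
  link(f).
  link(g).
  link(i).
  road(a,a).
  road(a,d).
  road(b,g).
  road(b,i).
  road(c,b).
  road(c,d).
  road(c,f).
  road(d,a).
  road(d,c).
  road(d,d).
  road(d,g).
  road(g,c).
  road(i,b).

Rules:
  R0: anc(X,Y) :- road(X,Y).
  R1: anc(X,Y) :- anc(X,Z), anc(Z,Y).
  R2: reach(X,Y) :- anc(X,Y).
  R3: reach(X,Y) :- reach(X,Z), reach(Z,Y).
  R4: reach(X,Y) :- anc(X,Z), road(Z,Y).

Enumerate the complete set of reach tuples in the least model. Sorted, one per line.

reach(a,a)
reach(a,b)
reach(a,c)
reach(a,d)
reach(a,f)
reach(a,g)
reach(a,i)
reach(b,a)
reach(b,b)
reach(b,c)
reach(b,d)
reach(b,f)
reach(b,g)
reach(b,i)
reach(c,a)
reach(c,b)
reach(c,c)
reach(c,d)
reach(c,f)
reach(c,g)
reach(c,i)
reach(d,a)
reach(d,b)
reach(d,c)
reach(d,d)
reach(d,f)
reach(d,g)
reach(d,i)
reach(g,a)
reach(g,b)
reach(g,c)
reach(g,d)
reach(g,f)
reach(g,g)
reach(g,i)
reach(i,a)
reach(i,b)
reach(i,c)
reach(i,d)
reach(i,f)
reach(i,g)
reach(i,i)

round 1: derive anc(a,a) via R0 from road(a,a)
round 1: derive anc(a,d) via R0 from road(a,d)
round 1: derive anc(b,g) via R0 from road(b,g)
round 1: derive anc(b,i) via R0 from road(b,i)
round 1: derive anc(c,b) via R0 from road(c,b)
round 1: derive anc(c,d) via R0 from road(c,d)
round 1: derive anc(c,f) via R0 from road(c,f)
round 1: derive anc(d,a) via R0 from road(d,a)
round 1: derive anc(d,c) via R0 from road(d,c)
round 1: derive anc(d,d) via R0 from road(d,d)
round 1: derive anc(d,g) via R0 from road(d,g)
round 1: derive anc(g,c) via R0 from road(g,c)
round 1: derive anc(i,b) via R0 from road(i,b)
round 2: derive anc(a,c) via R1 from anc(a,d), anc(d,c)
round 2: derive anc(a,g) via R1 from anc(a,d), anc(d,g)
round 2: derive anc(b,b) via R1 from anc(b,i), anc(i,b)
round 2: derive anc(b,c) via R1 from anc(b,g), anc(g,c)
round 2: derive anc(c,a) via R1 from anc(c,d), anc(d,a)
round 2: derive anc(c,c) via R1 from anc(c,d), anc(d,c)
round 2: derive anc(c,g) via R1 from anc(c,b), anc(b,g)
round 2: derive anc(c,i) via R1 from anc(c,b), anc(b,i)
round 2: derive anc(d,b) via R1 from anc(d,c), anc(c,b)
round 2: derive anc(d,f) via R1 from anc(d,c), anc(c,f)
round 2: derive anc(g,b) via R1 from anc(g,c), anc(c,b)
round 2: derive anc(g,d) via R1 from anc(g,c), anc(c,d)
round 2: derive anc(g,f) via R1 from anc(g,c), anc(c,f)
round 2: derive anc(i,g) via R1 from anc(i,b), anc(b,g)
round 2: derive anc(i,i) via R1 from anc(i,b), anc(b,i)
round 2: derive reach(a,a) via R2 from anc(a,a)
round 2: derive reach(a,d) via R2 from anc(a,d)
round 2: derive reach(b,g) via R2 from anc(b,g)
round 2: derive reach(b,i) via R2 from anc(b,i)
round 2: derive reach(c,b) via R2 from anc(c,b)
round 2: derive reach(c,d) via R2 from anc(c,d)
round 2: derive reach(c,f) via R2 from anc(c,f)
round 2: derive reach(d,a) via R2 from anc(d,a)
round 2: derive reach(d,c) via R2 from anc(d,c)
round 2: derive reach(d,d) via R2 from anc(d,d)
round 2: derive reach(d,g) via R2 from anc(d,g)
round 2: derive reach(g,c) via R2 from anc(g,c)
round 2: derive reach(i,b) via R2 from anc(i,b)
round 2: derive reach(a,c) via R4 from anc(a,d), road(d,c)
round 2: derive reach(a,g) via R4 from anc(a,d), road(d,g)
round 2: derive reach(b,b) via R4 from anc(b,i), road(i,b)
round 2: derive reach(b,c) via R4 from anc(b,g), road(g,c)
round 2: derive reach(c,a) via R4 from anc(c,d), road(d,a)
round 2: derive reach(c,c) via R4 from anc(c,d), road(d,c)
round 2: derive reach(c,g) via R4 from anc(c,b), road(b,g)
round 2: derive reach(c,i) via R4 from anc(c,b), road(b,i)
round 2: derive reach(d,b) via R4 from anc(d,c), road(c,b)
round 2: derive reach(d,f) via R4 from anc(d,c), road(c,f)
round 2: derive reach(g,b) via R4 from anc(g,c), road(c,b)
round 2: derive reach(g,d) via R4 from anc(g,c), road(c,d)
round 2: derive reach(g,f) via R4 from anc(g,c), road(c,f)
round 2: derive reach(i,g) via R4 from anc(i,b), road(b,g)
round 2: derive reach(i,i) via R4 from anc(i,b), road(b,i)
round 3: derive anc(a,b) via R1 from anc(a,c), anc(c,b)
round 3: derive anc(a,f) via R1 from anc(a,c), anc(c,f)
round 3: derive anc(a,i) via R1 from anc(a,c), anc(c,i)
round 3: derive anc(b,a) via R1 from anc(b,c), anc(c,a)
round 3: derive anc(b,d) via R1 from anc(b,c), anc(c,d)
round 3: derive anc(b,f) via R1 from anc(b,c), anc(c,f)
round 3: derive anc(d,i) via R1 from anc(d,b), anc(b,i)
round 3: derive anc(g,a) via R1 from anc(g,c), anc(c,a)
round 3: derive anc(g,g) via R1 from anc(g,b), anc(b,g)
round 3: derive anc(g,i) via R1 from anc(g,b), anc(b,i)
round 3: derive anc(i,c) via R1 from anc(i,b), anc(b,c)
round 3: derive anc(i,d) via R1 from anc(i,g), anc(g,d)
round 3: derive anc(i,f) via R1 from anc(i,g), anc(g,f)
round 3: derive reach(a,b) via R3 from reach(a,c), reach(c,b)
round 3: derive reach(a,f) via R3 from reach(a,c), reach(c,f)
round 3: derive reach(a,i) via R3 from reach(a,c), reach(c,i)
round 3: derive reach(b,a) via R3 from reach(b,c), reach(c,a)
round 3: derive reach(b,d) via R3 from reach(b,c), reach(c,d)
round 3: derive reach(b,f) via R3 from reach(b,c), reach(c,f)
round 3: derive reach(d,i) via R3 from reach(d,b), reach(b,i)
round 3: derive reach(g,a) via R3 from reach(g,c), reach(c,a)
round 3: derive reach(g,g) via R3 from reach(g,b), reach(b,g)
round 3: derive reach(g,i) via R3 from reach(g,b), reach(b,i)
round 3: derive reach(i,c) via R3 from reach(i,b), reach(b,c)
round 3: derive reach(i,d) via R3 from reach(i,g), reach(g,d)
round 3: derive reach(i,f) via R3 from reach(i,g), reach(g,f)
round 4: derive anc(i,a) via R1 from anc(i,b), anc(b,a)
round 4: derive reach(i,a) via R3 from reach(i,b), reach(b,a)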